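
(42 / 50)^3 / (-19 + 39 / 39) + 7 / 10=10423 / 15625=0.67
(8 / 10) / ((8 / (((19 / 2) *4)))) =19 / 5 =3.80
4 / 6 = 2 / 3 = 0.67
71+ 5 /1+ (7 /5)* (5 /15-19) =748 /15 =49.87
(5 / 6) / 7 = 5 / 42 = 0.12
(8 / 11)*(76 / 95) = 32 / 55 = 0.58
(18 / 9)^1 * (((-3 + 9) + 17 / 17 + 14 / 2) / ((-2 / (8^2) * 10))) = -448 / 5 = -89.60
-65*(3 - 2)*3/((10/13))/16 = -507/32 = -15.84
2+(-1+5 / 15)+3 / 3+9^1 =34 / 3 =11.33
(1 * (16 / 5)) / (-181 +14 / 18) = -72 / 4055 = -0.02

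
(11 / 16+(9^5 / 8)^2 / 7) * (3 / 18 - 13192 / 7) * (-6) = 275961575793805 / 3136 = 87997951464.86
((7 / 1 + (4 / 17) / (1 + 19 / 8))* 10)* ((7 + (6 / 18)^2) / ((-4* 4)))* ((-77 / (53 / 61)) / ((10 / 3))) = 60967060 / 72981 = 835.38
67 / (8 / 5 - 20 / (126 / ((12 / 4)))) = 7035 / 118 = 59.62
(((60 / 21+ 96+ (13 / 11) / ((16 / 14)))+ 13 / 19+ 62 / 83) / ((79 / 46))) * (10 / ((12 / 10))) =56596015475 / 115114692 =491.65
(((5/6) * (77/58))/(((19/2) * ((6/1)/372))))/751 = 11935/1241403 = 0.01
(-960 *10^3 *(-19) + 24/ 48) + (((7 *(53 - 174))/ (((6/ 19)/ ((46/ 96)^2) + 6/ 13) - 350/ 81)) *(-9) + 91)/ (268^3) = 9230592812808349730175/ 506063188588544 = 18240000.50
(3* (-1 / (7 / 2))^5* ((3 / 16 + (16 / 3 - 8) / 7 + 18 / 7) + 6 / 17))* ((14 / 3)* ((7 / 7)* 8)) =-499168 / 857157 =-0.58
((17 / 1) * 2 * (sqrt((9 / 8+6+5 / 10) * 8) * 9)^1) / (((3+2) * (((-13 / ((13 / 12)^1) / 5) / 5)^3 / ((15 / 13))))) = -265625 * sqrt(61) / 416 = -4987.01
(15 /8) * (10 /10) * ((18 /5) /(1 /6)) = 81 /2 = 40.50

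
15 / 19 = 0.79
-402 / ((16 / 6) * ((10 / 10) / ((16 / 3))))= -804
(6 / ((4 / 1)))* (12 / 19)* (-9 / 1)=-162 / 19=-8.53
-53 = -53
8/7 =1.14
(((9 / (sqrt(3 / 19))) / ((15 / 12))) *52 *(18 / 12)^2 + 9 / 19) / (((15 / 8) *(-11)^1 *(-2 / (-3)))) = -5616 *sqrt(57) / 275-36 / 1045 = -154.22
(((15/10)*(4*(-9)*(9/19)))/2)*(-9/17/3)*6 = 4374/323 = 13.54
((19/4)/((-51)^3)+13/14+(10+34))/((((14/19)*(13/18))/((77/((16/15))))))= 13414168625/2201024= 6094.51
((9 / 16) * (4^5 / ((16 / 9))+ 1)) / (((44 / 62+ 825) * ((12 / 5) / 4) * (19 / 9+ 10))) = 2414745 / 44641168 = 0.05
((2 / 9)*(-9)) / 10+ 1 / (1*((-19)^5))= -2476104 / 12380495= -0.20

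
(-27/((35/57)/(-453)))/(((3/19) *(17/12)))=52984692/595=89049.90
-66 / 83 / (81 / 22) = -484 / 2241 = -0.22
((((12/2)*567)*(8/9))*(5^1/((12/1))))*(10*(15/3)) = 63000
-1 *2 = -2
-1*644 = -644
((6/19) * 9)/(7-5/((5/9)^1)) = -27/19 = -1.42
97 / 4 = 24.25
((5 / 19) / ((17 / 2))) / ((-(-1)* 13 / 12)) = 0.03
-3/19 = -0.16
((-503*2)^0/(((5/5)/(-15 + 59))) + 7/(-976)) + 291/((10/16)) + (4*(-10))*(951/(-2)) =19529.59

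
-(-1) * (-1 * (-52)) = 52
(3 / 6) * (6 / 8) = 3 / 8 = 0.38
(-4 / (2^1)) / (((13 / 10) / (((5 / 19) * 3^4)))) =-8100 / 247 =-32.79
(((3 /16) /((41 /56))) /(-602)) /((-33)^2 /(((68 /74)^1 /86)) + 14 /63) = -459 /109964833100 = -0.00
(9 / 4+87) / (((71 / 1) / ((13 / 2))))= 4641 / 568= 8.17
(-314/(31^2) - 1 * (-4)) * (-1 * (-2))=7060/961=7.35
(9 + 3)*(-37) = -444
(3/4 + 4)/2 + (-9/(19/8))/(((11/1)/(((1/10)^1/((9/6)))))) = 19663/8360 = 2.35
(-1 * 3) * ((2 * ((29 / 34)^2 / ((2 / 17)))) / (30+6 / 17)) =-841 / 688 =-1.22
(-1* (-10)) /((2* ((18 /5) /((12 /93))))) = 50 /279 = 0.18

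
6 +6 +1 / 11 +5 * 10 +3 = 716 / 11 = 65.09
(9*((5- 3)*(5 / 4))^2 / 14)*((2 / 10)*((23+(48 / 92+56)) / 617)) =82305 / 794696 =0.10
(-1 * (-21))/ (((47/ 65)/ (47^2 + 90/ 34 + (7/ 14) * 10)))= 51437295/ 799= 64377.09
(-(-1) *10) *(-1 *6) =-60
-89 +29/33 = -2908/33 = -88.12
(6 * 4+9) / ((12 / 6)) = 33 / 2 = 16.50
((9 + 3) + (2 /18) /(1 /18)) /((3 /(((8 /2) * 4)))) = 224 /3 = 74.67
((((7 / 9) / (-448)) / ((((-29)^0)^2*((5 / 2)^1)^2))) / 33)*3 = -0.00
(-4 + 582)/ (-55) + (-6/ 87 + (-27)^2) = 1145883/ 1595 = 718.42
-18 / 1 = -18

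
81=81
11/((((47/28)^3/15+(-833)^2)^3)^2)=14021187714724233377212268544000000/142276547970602665551453659509534638647895484398169554612956570607649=0.00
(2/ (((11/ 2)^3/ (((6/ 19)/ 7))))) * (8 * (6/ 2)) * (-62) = -142848/ 177023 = -0.81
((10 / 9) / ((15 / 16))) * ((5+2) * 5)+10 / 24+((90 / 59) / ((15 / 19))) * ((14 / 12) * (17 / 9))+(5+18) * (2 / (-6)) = 245255 / 6372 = 38.49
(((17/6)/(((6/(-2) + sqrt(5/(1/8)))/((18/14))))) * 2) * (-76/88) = -969 * sqrt(10)/2387 -2907/4774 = -1.89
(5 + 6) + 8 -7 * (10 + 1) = -58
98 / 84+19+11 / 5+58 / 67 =46697 / 2010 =23.23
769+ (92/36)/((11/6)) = 25423/33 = 770.39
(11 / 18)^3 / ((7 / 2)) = 0.07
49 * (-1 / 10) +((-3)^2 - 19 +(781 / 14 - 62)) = -739 / 35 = -21.11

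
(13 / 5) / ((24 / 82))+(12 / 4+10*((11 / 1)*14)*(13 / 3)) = 401113 / 60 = 6685.22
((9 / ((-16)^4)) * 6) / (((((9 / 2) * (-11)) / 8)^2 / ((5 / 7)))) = 5 / 325248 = 0.00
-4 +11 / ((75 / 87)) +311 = 7994 / 25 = 319.76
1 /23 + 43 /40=1029 /920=1.12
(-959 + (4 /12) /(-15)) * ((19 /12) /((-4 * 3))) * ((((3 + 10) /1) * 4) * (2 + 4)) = 5329766 /135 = 39479.75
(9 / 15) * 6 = 18 / 5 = 3.60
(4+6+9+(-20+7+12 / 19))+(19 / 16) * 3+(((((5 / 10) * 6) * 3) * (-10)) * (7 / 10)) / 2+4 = -5261 / 304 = -17.31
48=48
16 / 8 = 2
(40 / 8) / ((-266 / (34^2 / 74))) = -1445 / 4921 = -0.29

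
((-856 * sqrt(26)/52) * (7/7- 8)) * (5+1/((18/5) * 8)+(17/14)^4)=133344149 * sqrt(26)/160524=4235.66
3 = 3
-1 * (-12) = 12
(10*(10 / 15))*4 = 80 / 3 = 26.67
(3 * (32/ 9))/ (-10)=-16/ 15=-1.07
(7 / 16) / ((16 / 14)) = 49 / 128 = 0.38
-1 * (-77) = 77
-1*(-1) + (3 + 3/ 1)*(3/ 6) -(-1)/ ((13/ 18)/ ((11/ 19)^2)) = 20950/ 4693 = 4.46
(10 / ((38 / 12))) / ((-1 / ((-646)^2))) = -1317840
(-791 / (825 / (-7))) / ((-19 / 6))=-11074 / 5225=-2.12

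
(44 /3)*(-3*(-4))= 176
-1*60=-60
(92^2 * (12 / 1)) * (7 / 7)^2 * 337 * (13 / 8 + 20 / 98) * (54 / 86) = 82828488168 / 2107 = 39311100.22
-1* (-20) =20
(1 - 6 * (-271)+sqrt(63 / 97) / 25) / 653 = 3 * sqrt(679) / 1583525+1627 / 653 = 2.49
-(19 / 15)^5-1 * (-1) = -1716724 / 759375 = -2.26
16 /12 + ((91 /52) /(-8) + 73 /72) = 613 /288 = 2.13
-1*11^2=-121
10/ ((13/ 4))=40/ 13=3.08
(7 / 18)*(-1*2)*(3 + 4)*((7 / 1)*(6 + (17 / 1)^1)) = -7889 / 9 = -876.56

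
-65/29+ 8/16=-101/58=-1.74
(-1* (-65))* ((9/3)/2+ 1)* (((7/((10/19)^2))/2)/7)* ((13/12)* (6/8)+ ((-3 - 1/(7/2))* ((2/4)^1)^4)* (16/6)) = 417677/5376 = 77.69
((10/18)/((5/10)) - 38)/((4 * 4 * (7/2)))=-83/126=-0.66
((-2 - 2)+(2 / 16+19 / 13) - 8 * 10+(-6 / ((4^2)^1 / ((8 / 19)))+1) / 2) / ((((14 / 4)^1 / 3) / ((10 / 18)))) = -810085 / 20748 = -39.04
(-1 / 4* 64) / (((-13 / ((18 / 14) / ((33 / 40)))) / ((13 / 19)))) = 1920 / 1463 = 1.31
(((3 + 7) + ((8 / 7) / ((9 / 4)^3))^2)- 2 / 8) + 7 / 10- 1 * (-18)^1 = 14822349401 / 520812180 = 28.46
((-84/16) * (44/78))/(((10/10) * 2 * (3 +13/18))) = -693/1742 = -0.40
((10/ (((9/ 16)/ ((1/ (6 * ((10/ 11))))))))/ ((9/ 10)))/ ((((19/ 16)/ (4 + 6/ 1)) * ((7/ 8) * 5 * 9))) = 225280/ 290871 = 0.77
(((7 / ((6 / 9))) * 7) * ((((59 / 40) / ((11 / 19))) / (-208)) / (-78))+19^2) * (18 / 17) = 382.25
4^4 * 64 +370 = 16754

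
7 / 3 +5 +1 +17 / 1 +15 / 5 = 85 / 3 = 28.33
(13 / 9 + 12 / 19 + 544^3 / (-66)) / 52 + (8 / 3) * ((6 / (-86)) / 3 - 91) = -198312973525 / 4205916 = -47150.96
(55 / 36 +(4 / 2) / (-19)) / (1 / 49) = 47677 / 684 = 69.70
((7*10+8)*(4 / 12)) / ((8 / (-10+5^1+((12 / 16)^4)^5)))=-71422927608227 / 4398046511104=-16.24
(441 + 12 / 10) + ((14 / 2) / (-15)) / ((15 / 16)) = 99383 / 225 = 441.70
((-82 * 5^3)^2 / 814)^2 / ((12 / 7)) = 4829181396484375 / 496947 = 9717699063.45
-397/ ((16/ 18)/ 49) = -175077/ 8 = -21884.62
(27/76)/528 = 9/13376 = 0.00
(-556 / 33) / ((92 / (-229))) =31831 / 759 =41.94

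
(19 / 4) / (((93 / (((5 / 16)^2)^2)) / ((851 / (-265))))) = -2021125 / 1292107776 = -0.00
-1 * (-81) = 81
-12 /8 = -3 /2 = -1.50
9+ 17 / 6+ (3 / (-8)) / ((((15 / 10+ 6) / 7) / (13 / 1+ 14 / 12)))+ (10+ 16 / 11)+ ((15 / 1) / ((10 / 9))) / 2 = 2207 / 88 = 25.08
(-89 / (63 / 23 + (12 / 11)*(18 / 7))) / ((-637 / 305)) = 6867685 / 893529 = 7.69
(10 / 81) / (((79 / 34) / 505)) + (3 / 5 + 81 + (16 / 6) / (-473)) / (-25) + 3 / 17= 152723057093 / 6431794875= 23.75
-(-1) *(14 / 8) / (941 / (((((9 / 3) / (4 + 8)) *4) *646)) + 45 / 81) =20349 / 23398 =0.87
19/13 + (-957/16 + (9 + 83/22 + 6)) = -39.58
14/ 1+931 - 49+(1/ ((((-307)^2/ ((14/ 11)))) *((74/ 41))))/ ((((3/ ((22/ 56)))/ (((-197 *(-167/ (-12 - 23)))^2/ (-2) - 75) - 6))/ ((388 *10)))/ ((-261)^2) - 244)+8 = 20174646199786286575556072729/ 22317086504945359816636163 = 904.00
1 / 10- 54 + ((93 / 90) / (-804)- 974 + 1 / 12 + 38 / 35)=-173353471 / 168840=-1026.73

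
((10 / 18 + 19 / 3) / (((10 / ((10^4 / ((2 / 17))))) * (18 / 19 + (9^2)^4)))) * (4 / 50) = 801040 / 7360989453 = 0.00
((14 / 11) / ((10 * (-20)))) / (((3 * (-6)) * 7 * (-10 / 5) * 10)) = -0.00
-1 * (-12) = 12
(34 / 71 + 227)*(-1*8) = -129208 / 71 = -1819.83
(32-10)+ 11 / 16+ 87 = 109.69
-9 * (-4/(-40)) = -9/10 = -0.90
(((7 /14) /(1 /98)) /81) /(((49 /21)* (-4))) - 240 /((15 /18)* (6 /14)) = -72583 /108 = -672.06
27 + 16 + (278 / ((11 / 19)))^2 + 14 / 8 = 111619755 / 484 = 230619.33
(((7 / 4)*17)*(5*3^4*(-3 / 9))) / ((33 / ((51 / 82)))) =-273105 / 3608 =-75.69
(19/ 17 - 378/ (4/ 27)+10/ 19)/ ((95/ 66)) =-54357831/ 30685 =-1771.48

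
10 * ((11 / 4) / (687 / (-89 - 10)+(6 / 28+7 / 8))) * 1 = -50820 / 10811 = -4.70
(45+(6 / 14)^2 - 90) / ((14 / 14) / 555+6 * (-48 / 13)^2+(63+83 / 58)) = -11946481560 / 38980297573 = -0.31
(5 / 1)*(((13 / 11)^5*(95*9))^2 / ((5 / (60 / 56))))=1511670060058728375 / 363123944414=4162958.91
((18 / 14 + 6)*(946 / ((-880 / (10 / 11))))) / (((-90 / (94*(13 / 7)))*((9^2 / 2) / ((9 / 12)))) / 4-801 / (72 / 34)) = 1339923 / 72491881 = 0.02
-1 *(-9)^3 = 729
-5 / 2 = -2.50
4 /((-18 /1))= -2 /9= -0.22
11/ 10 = 1.10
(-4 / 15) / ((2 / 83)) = -166 / 15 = -11.07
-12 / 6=-2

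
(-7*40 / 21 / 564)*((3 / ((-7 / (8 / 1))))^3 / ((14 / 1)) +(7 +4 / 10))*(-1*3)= 108554 / 338541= 0.32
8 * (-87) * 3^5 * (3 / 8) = -63423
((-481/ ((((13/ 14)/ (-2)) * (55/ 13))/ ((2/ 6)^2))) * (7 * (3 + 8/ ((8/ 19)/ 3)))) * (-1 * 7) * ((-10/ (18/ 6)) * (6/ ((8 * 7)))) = 942760/ 33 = 28568.48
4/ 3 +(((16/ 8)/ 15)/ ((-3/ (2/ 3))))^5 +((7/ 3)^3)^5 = 14836189505683351/ 44840334375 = 330867.06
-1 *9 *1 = -9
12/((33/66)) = 24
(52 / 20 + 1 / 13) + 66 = 4464 / 65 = 68.68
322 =322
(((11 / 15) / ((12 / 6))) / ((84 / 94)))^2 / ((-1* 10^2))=-267289 / 158760000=-0.00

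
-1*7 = -7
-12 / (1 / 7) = -84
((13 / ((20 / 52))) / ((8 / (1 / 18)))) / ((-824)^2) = 169 / 488862720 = 0.00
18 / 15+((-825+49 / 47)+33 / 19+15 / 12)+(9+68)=-13265883 / 17860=-742.77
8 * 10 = 80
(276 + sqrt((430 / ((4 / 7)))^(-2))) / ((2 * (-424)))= -207691 / 638120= -0.33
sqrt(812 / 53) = 2 * sqrt(10759) / 53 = 3.91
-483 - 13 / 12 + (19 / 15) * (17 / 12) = -482.29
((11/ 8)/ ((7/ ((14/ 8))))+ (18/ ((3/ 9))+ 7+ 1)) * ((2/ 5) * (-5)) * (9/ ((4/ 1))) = -17955/ 64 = -280.55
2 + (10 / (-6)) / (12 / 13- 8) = 617 / 276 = 2.24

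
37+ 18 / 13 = 499 / 13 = 38.38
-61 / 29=-2.10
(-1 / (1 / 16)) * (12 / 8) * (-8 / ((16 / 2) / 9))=216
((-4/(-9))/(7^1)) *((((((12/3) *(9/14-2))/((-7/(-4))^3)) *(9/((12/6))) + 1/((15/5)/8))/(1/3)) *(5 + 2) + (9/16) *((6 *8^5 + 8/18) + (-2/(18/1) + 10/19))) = 11527557749/1642284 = 7019.22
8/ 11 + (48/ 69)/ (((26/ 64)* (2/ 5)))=16472/ 3289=5.01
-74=-74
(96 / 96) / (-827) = -1 / 827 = -0.00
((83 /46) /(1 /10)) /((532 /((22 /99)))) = 415 /55062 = 0.01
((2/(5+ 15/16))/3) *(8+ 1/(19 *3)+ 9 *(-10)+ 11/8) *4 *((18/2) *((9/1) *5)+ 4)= -240537808/16245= -14806.88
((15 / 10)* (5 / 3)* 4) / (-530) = -1 / 53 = -0.02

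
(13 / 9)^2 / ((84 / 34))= 2873 / 3402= 0.84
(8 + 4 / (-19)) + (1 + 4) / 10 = 315 / 38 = 8.29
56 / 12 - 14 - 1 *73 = -247 / 3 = -82.33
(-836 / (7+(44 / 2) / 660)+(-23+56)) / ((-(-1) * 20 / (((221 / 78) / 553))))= -102663 / 4667320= -0.02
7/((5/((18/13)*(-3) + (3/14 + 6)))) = 75/26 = 2.88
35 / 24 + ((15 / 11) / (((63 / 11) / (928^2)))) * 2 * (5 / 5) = 68894965 / 168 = 410089.08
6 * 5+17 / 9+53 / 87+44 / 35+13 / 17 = 34.52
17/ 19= 0.89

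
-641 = -641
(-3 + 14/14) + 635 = 633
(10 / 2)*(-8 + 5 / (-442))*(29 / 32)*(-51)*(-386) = -297284655 / 416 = -714626.57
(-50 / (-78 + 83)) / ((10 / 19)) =-19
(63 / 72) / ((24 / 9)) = 0.33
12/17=0.71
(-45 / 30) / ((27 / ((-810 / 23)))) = 45 / 23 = 1.96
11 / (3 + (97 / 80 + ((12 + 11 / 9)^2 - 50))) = 71280 / 836177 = 0.09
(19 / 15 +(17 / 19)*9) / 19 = 2656 / 5415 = 0.49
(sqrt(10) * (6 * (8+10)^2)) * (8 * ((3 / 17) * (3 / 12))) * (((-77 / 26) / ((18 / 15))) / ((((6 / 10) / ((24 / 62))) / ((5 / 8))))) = -2159.15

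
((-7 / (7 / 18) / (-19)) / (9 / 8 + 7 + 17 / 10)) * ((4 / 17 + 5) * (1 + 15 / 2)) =10680 / 2489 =4.29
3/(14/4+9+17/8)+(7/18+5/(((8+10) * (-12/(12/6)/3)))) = 71/156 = 0.46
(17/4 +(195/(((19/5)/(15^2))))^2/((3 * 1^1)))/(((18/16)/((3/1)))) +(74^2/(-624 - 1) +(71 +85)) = 80209091708242/676875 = 118499119.79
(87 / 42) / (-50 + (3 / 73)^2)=-154541 / 3730174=-0.04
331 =331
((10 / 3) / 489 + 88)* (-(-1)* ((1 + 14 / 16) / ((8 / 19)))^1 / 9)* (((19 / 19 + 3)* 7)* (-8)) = -9754.09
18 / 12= 3 / 2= 1.50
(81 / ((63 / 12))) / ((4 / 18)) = 486 / 7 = 69.43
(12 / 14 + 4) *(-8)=-272 / 7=-38.86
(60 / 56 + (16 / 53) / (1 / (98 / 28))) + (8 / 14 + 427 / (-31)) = -11.07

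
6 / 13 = 0.46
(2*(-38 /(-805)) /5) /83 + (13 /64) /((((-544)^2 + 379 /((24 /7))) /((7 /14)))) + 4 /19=152077489726343 /721587156379600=0.21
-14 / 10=-7 / 5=-1.40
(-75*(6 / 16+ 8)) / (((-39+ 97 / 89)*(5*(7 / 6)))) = 268335 / 94472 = 2.84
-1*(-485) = 485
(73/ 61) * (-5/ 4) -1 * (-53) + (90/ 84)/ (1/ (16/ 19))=1700691/ 32452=52.41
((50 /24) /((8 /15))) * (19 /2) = 2375 /64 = 37.11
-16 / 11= -1.45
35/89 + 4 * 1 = 391/89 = 4.39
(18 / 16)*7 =63 / 8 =7.88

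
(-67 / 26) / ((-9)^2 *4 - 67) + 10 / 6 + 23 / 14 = 231496 / 70161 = 3.30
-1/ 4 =-0.25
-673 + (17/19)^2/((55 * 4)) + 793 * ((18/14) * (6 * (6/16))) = 450600309/277970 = 1621.04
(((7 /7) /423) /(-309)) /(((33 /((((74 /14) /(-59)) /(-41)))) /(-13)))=481 /73037633823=0.00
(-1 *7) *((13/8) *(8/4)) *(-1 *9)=819/4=204.75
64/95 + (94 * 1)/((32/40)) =22453/190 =118.17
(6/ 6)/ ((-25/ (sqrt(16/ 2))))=-2* sqrt(2)/ 25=-0.11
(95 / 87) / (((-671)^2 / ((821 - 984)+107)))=-5320 / 39170967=-0.00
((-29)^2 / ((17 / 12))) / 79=10092 / 1343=7.51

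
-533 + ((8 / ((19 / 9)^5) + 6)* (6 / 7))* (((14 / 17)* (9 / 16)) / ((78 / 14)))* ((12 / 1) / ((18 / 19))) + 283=-7039280897 / 28800941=-244.41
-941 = -941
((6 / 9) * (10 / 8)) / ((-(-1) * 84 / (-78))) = -65 / 84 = -0.77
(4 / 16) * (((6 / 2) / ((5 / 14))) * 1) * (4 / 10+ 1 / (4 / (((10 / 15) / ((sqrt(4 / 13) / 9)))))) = 21 / 25+ 63 * sqrt(13) / 40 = 6.52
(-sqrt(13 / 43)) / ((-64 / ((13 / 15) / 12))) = 13 * sqrt(559) / 495360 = 0.00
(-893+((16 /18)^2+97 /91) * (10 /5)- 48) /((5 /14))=-13817498 /5265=-2624.41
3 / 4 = 0.75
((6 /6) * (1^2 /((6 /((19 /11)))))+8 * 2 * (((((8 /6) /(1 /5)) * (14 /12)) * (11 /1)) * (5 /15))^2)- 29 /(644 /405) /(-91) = 13013.38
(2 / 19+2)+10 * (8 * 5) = 402.11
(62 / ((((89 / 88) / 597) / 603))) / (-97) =-1964110896 / 8633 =-227511.98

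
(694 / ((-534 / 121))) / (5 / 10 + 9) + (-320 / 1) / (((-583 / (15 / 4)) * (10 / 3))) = -47130562 / 2957559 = -15.94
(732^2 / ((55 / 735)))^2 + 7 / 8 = 49632823360899919 / 968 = 51273577852169.34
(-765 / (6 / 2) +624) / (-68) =-369 / 68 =-5.43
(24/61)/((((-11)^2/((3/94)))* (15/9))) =108/1734535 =0.00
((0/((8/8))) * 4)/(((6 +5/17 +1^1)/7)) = 0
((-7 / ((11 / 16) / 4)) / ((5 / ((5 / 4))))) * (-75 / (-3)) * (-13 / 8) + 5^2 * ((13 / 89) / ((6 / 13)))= 2476175 / 5874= 421.55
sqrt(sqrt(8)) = 2^(3 / 4) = 1.68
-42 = -42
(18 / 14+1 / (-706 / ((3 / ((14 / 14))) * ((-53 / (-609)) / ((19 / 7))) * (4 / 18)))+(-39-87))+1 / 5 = -7628798521 / 61268445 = -124.51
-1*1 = -1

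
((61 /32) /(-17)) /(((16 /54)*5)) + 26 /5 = 22301 /4352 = 5.12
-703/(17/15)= -10545/17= -620.29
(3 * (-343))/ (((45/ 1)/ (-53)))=18179/ 15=1211.93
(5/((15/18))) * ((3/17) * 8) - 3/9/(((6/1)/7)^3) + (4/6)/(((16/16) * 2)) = 8.27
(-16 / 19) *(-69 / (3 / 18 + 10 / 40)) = 13248 / 95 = 139.45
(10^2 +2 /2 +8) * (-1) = -109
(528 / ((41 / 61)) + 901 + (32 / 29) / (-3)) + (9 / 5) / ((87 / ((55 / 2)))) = 12033361 / 7134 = 1686.76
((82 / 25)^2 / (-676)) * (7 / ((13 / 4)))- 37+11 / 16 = -798538713 / 21970000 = -36.35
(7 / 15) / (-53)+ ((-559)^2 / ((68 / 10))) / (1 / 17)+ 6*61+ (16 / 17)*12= 21126101597 / 27030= 781579.79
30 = 30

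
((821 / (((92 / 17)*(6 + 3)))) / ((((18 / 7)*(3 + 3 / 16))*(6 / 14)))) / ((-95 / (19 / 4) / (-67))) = 2695343 / 167670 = 16.08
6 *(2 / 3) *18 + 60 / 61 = 4452 / 61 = 72.98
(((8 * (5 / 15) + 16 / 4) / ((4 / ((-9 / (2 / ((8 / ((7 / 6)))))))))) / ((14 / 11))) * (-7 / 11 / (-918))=-10 / 357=-0.03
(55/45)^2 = 1.49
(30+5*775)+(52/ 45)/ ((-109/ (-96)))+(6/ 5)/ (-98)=62585926/ 16023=3906.01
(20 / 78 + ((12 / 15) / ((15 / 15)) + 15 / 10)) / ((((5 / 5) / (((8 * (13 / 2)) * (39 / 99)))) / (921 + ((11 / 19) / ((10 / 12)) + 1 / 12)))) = 13619768747 / 282150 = 48271.38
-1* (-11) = 11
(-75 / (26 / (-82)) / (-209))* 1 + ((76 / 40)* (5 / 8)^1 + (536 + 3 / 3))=23346887 / 43472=537.06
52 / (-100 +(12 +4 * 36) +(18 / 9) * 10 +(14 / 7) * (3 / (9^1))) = 78 / 115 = 0.68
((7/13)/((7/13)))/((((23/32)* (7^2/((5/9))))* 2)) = 80/10143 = 0.01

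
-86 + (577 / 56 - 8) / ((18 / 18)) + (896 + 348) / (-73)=-411815 / 4088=-100.74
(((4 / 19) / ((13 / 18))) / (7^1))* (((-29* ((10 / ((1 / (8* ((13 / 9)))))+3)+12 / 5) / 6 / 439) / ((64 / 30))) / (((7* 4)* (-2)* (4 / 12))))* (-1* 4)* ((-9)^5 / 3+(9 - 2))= 2329348179 / 21252868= 109.60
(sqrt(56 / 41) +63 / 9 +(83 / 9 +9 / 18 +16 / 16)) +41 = 59.89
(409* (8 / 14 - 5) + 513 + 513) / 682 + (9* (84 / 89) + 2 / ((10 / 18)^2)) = 146829307 / 10622150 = 13.82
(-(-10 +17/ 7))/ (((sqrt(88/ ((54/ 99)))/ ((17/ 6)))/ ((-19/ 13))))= -17119 * sqrt(3)/ 12012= -2.47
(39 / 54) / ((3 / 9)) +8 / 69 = 105 / 46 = 2.28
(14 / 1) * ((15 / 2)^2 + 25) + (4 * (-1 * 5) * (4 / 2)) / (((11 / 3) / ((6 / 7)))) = 173735 / 154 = 1128.15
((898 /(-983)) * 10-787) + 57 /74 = -57856443 /72742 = -795.37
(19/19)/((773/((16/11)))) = 16/8503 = 0.00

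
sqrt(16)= 4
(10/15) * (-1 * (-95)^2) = -18050/3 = -6016.67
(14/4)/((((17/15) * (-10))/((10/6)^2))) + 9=1661/204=8.14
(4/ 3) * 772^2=2383936/ 3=794645.33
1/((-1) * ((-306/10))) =5/153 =0.03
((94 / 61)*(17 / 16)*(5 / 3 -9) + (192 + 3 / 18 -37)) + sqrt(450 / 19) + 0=15*sqrt(38) / 19 + 34931 / 244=148.03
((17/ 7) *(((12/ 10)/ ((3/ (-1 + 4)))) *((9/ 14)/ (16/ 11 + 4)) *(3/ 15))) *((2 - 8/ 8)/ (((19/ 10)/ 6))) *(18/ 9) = 10098/ 23275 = 0.43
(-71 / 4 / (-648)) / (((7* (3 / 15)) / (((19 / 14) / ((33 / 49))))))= 6745 / 171072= 0.04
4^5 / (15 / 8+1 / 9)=73728 / 143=515.58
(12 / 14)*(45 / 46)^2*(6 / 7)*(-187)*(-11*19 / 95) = 7497765 / 25921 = 289.25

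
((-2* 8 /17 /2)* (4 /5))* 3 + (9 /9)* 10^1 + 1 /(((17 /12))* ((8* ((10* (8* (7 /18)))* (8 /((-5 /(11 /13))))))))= 7429669 /837760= 8.87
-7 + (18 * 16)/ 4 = 65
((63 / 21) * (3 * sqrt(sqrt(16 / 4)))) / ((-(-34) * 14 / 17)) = 9 * sqrt(2) / 28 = 0.45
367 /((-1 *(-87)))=367 /87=4.22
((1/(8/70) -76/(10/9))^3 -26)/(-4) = 1698144057/32000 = 53067.00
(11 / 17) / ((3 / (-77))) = -847 / 51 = -16.61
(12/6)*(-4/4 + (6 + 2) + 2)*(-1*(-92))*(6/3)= 3312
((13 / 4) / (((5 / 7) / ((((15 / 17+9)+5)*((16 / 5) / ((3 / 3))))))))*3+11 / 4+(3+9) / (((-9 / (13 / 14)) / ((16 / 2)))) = 22951759 / 35700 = 642.91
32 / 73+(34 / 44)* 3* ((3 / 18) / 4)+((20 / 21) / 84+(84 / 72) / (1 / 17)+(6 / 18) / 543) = 6966915839 / 341846736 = 20.38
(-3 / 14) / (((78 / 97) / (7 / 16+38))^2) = -1186239675 / 2422784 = -489.62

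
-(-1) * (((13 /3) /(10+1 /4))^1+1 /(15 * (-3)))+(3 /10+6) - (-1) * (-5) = 1255 /738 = 1.70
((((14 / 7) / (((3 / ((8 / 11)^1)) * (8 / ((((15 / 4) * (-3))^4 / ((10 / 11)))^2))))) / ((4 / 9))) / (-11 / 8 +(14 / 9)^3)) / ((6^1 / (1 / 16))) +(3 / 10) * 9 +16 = 26970830135843671 / 146098094080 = 184607.68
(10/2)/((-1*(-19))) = 5/19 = 0.26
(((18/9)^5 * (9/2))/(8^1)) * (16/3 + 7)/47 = 222/47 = 4.72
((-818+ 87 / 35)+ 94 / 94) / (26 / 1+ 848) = -14254 / 15295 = -0.93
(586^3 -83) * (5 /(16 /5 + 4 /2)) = 5030749325 /26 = 193490358.65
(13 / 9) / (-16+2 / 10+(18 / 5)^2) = -0.51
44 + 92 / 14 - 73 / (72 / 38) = 12.04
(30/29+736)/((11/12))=256488/319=804.04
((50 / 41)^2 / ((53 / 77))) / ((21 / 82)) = 55000 / 6519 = 8.44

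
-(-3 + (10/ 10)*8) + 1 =-4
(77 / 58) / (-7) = -11 / 58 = -0.19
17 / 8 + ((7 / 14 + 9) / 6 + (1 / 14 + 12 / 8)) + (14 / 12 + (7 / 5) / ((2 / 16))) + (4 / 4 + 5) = 6621 / 280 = 23.65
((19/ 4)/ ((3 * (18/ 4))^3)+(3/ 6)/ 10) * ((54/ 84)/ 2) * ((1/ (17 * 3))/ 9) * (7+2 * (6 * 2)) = 633733/ 562146480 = 0.00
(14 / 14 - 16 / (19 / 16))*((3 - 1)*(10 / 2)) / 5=-474 / 19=-24.95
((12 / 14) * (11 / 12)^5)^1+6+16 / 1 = 6547739 / 290304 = 22.55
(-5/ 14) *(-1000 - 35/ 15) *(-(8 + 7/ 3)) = -466085/ 126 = -3699.09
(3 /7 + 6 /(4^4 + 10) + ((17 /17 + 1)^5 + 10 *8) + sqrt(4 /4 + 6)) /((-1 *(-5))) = sqrt(7) /5 + 14956 /665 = 23.02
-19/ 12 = -1.58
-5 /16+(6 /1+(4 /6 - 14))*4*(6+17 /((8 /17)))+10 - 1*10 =-59327 /48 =-1235.98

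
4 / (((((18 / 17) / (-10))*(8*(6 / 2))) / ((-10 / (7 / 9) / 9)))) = 425 / 189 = 2.25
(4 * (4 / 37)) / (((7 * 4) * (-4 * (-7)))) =1 / 1813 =0.00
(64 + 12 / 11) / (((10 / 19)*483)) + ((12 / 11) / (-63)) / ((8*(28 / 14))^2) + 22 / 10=278371 / 113344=2.46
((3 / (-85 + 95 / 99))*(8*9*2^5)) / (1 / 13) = -1069.20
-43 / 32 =-1.34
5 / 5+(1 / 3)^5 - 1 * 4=-728 / 243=-3.00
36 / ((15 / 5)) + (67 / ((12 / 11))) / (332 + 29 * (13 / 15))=23711 / 1948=12.17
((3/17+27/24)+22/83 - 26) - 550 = -6484205/11288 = -574.43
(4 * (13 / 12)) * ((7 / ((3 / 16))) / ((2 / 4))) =2912 / 9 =323.56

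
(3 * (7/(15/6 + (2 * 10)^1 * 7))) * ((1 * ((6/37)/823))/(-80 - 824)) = -21/653782970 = -0.00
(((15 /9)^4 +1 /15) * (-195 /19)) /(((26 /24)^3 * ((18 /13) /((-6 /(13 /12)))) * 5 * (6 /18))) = 2420736 /16055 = 150.78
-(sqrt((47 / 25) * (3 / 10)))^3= -141 * sqrt(1410) / 12500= -0.42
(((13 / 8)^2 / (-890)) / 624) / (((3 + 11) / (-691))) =8983 / 38277120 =0.00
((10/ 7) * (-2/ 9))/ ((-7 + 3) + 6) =-10/ 63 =-0.16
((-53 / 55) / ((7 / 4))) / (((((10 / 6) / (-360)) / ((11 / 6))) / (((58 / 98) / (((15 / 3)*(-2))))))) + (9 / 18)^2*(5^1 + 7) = -9.91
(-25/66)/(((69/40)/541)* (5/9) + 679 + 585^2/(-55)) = 54100/791712131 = 0.00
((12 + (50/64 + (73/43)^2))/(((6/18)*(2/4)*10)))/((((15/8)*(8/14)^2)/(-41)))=-1861878921/2958400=-629.35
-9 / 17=-0.53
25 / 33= 0.76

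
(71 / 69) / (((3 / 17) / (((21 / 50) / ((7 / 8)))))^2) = 7.61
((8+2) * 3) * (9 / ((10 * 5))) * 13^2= 4563 / 5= 912.60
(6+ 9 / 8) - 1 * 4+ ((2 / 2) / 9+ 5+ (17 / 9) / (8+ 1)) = 5473 / 648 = 8.45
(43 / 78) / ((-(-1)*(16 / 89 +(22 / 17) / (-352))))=520472 / 166257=3.13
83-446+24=-339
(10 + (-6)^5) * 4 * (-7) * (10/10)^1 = 217448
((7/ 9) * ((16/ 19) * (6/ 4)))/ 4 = 14/ 57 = 0.25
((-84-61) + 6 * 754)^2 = 19175641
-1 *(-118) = 118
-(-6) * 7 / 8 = 21 / 4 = 5.25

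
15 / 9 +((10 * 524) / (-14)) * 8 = -62845 / 21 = -2992.62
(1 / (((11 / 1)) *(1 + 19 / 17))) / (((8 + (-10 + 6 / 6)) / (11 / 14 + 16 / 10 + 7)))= -1241 / 3080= -0.40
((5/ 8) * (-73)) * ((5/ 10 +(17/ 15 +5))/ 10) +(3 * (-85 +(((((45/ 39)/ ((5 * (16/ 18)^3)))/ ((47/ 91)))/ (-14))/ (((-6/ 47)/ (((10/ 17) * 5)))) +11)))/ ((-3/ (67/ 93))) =180455617/ 8094720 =22.29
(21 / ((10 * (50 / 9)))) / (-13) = -189 / 6500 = -0.03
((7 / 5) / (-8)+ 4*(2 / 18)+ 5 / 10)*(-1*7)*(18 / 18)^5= -1939 / 360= -5.39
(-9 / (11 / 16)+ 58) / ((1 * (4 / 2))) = 22.45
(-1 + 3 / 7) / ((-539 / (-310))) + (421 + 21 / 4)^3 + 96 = 18700813181077 / 241472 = 77445058.56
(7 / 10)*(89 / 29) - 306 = -88117 / 290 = -303.85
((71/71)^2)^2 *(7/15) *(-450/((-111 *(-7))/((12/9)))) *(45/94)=-300/1739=-0.17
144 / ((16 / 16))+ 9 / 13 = 1881 / 13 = 144.69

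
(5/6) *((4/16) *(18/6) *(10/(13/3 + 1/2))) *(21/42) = 75/116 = 0.65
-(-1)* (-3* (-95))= 285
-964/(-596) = 1.62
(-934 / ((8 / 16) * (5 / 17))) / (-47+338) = -31756 / 1455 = -21.83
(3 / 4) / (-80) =-3 / 320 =-0.01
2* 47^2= 4418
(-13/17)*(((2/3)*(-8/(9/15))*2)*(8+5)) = 27040/153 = 176.73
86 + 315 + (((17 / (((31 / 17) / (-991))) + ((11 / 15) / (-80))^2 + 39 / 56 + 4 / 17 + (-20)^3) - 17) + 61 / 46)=-2059023224873513 / 122179680000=-16852.42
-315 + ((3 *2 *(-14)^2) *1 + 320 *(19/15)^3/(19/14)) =1340.19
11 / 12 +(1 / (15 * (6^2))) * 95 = 59 / 54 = 1.09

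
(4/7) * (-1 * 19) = -76/7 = -10.86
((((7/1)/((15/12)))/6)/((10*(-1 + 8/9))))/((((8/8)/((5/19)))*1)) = -0.22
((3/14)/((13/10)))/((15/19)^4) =130321/307125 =0.42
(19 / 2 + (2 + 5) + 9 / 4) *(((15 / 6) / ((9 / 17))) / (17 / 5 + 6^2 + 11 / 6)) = 10625 / 4948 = 2.15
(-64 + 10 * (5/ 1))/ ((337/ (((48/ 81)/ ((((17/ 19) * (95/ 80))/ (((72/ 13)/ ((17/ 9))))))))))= -86016/ 1266109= -0.07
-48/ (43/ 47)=-2256/ 43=-52.47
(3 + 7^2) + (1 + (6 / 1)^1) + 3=62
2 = 2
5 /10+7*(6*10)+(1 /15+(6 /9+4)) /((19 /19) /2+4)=113819 /270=421.55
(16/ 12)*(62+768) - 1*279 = 827.67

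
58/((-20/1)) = -29/10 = -2.90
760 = 760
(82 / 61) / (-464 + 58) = -0.00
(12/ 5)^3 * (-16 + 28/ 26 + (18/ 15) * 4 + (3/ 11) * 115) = 26243136/ 89375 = 293.63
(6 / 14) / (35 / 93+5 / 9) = 837 / 1820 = 0.46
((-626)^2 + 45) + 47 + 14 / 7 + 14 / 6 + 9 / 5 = 391974.13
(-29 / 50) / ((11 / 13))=-0.69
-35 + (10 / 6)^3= -820 / 27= -30.37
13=13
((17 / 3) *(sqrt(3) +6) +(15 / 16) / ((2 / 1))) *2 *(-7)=-7721 / 16 - 238 *sqrt(3) / 3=-619.97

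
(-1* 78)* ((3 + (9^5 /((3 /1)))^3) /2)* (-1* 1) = 297398301914610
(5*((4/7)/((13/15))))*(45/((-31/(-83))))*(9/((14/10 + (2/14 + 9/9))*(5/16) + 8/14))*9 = 161352000/6851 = 23551.60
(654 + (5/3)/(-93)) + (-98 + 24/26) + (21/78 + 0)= 4041743/7254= 557.17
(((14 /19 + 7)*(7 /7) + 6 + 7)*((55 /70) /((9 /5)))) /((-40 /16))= -4334 /1197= -3.62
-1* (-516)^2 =-266256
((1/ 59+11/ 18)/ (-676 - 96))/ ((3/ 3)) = -667/ 819864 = -0.00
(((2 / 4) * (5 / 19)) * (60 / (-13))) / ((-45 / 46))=460 / 741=0.62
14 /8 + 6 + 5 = 51 /4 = 12.75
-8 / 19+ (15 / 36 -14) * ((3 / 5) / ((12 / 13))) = -42181 / 4560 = -9.25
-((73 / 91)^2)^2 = -28398241 / 68574961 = -0.41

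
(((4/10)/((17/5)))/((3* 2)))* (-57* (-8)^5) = 622592/17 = 36623.06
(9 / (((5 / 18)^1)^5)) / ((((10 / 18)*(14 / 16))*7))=1224440064 / 765625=1599.27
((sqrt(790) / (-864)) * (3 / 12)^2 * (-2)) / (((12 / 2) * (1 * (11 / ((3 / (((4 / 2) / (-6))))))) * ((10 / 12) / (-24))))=sqrt(790) / 1760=0.02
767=767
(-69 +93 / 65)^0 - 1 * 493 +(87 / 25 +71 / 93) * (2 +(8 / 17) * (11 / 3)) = -11292872 / 23715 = -476.19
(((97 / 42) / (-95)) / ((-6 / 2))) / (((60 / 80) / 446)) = 86524 / 17955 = 4.82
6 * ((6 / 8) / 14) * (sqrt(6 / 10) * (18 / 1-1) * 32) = 1224 * sqrt(15) / 35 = 135.44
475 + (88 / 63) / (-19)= 568487 / 1197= 474.93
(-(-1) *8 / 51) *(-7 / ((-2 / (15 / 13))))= 0.63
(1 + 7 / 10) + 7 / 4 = 69 / 20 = 3.45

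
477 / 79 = 6.04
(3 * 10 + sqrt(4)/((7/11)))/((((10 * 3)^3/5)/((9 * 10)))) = 58/105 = 0.55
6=6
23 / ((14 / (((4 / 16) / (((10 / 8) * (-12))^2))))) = 0.00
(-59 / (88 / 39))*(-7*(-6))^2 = -1014741 / 22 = -46124.59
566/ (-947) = -566/ 947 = -0.60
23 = 23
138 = 138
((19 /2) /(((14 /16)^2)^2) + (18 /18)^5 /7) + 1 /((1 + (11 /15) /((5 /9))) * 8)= 18274345 /1114064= 16.40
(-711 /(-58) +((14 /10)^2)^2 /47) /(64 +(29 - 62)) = 21024883 /52816250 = 0.40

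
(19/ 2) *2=19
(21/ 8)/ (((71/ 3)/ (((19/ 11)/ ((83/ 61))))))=73017/ 518584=0.14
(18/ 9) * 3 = 6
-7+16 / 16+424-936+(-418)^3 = -73035150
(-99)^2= 9801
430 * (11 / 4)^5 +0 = 34625965 / 512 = 67628.84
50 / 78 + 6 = 259 / 39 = 6.64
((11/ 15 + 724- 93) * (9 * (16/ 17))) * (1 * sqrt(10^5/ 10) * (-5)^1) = -45484800/ 17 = -2675576.47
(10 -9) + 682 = 683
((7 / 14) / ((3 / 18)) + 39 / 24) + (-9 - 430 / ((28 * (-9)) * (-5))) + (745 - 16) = 365039 / 504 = 724.28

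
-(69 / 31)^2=-4761 / 961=-4.95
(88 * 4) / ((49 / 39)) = 13728 / 49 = 280.16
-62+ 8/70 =-2166/35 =-61.89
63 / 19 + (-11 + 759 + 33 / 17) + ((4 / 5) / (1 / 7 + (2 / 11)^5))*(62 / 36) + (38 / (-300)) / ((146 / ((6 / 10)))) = 522186252323261 / 684486580500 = 762.89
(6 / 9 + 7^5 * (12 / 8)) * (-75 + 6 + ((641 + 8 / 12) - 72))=12622390.78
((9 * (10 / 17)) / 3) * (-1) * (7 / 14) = -15 / 17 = -0.88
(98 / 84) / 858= 7 / 5148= 0.00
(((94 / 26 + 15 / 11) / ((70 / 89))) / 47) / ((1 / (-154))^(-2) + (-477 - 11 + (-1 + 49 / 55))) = 15842 / 2732006459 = 0.00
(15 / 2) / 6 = 1.25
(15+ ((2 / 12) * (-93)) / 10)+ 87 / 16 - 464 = -35609 / 80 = -445.11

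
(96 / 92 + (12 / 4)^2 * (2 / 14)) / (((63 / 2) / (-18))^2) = 6000 / 7889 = 0.76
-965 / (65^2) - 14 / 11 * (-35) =411927 / 9295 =44.32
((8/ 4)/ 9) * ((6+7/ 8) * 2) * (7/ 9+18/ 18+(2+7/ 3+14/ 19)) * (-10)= -322025/ 1539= -209.24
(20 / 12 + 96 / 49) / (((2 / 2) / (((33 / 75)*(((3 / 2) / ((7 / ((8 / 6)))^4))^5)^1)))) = 201451146051584 / 4207624395956983297290933225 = 0.00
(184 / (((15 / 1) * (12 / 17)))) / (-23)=-34 / 45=-0.76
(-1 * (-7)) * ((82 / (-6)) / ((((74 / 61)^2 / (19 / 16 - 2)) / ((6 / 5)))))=13883051 / 219040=63.38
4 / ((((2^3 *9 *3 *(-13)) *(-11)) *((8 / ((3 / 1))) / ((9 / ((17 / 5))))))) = 5 / 38896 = 0.00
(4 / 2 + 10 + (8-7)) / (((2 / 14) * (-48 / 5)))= -455 / 48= -9.48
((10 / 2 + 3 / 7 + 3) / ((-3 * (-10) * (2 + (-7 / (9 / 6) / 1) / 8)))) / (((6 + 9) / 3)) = 118 / 2975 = 0.04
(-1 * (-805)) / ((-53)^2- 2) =115 / 401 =0.29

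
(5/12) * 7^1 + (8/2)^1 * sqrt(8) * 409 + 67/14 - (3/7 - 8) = 1283/84 + 3272 * sqrt(2) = 4642.58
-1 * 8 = -8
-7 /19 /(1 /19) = -7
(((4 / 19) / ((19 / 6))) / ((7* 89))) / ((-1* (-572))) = 6 / 32161129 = 0.00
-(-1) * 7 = 7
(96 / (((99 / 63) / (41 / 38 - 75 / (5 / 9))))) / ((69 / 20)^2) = -227987200 / 331683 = -687.36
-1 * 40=-40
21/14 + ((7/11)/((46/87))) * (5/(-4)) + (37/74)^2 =497/2024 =0.25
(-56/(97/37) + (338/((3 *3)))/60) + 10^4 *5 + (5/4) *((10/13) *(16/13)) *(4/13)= 49979.63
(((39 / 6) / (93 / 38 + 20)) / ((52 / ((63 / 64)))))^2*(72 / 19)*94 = 31898853 / 2980286464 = 0.01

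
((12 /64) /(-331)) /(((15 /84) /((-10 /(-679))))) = -3 /64214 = -0.00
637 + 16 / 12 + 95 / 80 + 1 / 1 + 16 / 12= 30809 / 48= 641.85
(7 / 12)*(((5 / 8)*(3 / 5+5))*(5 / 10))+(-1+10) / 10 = 461 / 240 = 1.92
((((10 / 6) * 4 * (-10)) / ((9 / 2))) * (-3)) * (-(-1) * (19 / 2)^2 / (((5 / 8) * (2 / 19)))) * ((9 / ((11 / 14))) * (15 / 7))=16461600 / 11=1496509.09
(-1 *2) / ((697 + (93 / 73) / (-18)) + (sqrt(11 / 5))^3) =-33425422500 / 11647321533761 + 21102840 *sqrt(55) / 11647321533761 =-0.00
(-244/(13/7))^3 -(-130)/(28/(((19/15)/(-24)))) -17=-5022586597747/2214576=-2267967.59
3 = 3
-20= -20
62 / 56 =31 / 28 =1.11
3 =3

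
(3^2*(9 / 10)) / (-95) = -81 / 950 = -0.09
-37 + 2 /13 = -479 /13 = -36.85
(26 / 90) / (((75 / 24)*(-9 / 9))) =-104 / 1125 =-0.09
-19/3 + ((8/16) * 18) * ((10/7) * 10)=2567/21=122.24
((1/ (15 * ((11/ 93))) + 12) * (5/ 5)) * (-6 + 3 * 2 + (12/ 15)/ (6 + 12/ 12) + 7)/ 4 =172059/ 7700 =22.35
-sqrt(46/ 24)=-sqrt(69)/ 6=-1.38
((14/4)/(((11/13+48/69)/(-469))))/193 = -981617/177946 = -5.52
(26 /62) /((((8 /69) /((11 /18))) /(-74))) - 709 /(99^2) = -397746863 /2430648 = -163.64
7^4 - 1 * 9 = 2392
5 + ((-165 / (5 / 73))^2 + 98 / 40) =116065769 / 20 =5803288.45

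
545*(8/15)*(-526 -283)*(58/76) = -10228996/57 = -179456.07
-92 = -92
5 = 5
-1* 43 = -43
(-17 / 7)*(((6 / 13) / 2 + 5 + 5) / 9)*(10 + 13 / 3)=-13889 / 351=-39.57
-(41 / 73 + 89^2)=-578274 / 73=-7921.56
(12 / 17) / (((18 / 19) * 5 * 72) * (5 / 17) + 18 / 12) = 152 / 21923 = 0.01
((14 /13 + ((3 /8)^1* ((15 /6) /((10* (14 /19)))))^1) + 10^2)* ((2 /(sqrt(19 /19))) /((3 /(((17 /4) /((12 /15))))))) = 16700035 /46592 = 358.43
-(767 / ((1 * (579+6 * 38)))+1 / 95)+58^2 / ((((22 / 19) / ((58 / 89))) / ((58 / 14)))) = 4120496163524 / 525385245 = 7842.81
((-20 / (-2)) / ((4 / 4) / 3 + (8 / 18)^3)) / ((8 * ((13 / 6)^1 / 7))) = 76545 / 7982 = 9.59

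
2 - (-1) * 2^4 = 18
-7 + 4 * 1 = -3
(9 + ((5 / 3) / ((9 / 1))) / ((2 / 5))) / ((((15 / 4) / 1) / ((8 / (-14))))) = -1.44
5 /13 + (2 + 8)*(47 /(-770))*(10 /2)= -2670 /1001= -2.67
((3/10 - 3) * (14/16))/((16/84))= -3969/320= -12.40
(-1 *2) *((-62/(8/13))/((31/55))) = 715/2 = 357.50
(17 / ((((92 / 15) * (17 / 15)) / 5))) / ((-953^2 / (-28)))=7875 / 20888807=0.00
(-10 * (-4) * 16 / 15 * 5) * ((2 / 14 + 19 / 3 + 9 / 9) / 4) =25120 / 63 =398.73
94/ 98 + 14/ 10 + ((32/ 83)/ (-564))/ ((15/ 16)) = 2.36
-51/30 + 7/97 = -1579/970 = -1.63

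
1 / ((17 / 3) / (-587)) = -1761 / 17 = -103.59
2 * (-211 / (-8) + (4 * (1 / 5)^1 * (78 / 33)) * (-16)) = -1707 / 220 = -7.76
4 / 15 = 0.27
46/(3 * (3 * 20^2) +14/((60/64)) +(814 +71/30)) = 460/44313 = 0.01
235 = 235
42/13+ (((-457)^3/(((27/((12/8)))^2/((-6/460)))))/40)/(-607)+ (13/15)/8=24939453731/7840497600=3.18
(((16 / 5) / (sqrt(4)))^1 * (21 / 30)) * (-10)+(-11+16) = -31 / 5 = -6.20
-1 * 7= -7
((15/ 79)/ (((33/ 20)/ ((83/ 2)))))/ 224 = 2075/ 97328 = 0.02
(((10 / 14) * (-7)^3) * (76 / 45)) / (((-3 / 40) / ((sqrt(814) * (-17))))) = -2532320 * sqrt(814) / 27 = -2675882.40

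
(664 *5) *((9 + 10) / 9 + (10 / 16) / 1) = 81755 / 9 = 9083.89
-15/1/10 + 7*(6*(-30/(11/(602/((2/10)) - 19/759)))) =-1919047989/5566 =-344780.45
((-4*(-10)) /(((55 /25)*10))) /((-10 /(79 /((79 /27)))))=-54 /11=-4.91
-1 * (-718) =718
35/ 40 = 7/ 8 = 0.88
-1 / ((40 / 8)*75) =-1 / 375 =-0.00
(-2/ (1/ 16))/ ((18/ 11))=-176/ 9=-19.56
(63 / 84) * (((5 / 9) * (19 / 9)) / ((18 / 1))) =95 / 1944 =0.05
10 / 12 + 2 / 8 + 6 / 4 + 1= 43 / 12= 3.58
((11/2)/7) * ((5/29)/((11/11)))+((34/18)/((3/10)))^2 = 11773495/295974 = 39.78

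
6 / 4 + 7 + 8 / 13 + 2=289 / 26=11.12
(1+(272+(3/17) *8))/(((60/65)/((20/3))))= 101075/51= 1981.86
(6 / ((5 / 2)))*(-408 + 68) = -816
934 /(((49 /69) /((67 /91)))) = 4317882 /4459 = 968.35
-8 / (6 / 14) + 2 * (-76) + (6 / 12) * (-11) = -1057 / 6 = -176.17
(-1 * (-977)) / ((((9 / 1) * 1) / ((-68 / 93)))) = -66436 / 837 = -79.37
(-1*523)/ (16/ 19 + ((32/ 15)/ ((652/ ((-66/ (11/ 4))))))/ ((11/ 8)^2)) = -979937255/ 1500016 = -653.28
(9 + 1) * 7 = 70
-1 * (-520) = 520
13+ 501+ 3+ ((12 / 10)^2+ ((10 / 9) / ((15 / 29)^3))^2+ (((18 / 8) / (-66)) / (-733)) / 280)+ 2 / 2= 77841805817605391 / 133311384360000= 583.91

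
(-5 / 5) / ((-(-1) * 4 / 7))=-7 / 4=-1.75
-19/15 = -1.27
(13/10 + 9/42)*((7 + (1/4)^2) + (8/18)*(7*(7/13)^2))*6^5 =110945430/1183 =93783.12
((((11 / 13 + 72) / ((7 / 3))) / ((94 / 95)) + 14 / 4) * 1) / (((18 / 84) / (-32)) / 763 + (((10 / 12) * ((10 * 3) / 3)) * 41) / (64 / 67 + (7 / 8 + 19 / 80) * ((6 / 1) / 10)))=955115891542848 / 5737231886933989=0.17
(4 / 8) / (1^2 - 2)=-1 / 2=-0.50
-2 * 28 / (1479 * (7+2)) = -56 / 13311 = -0.00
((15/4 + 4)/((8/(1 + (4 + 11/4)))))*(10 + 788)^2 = 152992161/32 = 4781005.03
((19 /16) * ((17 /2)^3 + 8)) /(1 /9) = 851067 /128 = 6648.96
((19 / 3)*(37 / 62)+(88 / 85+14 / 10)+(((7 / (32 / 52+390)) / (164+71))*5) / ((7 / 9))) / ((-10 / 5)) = -5863113733 / 1886654730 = -3.11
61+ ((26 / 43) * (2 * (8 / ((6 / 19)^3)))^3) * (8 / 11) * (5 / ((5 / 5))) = 2684762213434879 / 9310059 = 288372201.88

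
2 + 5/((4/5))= 33/4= 8.25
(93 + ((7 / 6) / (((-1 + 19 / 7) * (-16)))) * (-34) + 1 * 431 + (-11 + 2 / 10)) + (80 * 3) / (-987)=487407149 / 947520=514.40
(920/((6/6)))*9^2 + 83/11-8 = 819715/11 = 74519.55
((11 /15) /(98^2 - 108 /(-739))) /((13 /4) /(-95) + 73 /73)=14041 /177597906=0.00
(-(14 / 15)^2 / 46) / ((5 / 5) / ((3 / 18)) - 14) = 49 / 20700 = 0.00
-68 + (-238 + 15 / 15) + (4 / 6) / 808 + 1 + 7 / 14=-367841 / 1212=-303.50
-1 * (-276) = 276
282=282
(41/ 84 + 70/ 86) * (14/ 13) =4703/ 3354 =1.40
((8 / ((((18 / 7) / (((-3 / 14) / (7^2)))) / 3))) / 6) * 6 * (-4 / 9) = 8 / 441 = 0.02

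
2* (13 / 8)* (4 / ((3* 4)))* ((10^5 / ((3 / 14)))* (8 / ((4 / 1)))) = 1011111.11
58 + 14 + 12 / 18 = 218 / 3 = 72.67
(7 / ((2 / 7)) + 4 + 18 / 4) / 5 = 33 / 5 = 6.60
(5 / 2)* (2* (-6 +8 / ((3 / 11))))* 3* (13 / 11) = 4550 / 11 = 413.64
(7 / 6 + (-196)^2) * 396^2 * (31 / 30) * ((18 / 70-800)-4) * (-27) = 3377357561434428 / 25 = 135094302457377.12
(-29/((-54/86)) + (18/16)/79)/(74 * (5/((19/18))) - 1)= 14978593/113322024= 0.13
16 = 16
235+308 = 543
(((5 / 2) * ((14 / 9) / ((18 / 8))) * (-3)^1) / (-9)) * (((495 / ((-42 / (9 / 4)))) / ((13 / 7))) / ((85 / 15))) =-1925 / 1326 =-1.45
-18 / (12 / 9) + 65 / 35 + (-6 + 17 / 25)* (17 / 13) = -18.60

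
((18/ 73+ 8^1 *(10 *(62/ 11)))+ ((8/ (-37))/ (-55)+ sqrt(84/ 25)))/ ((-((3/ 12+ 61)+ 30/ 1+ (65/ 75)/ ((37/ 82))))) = -804264168/ 166091717 - 888 *sqrt(21)/ 206839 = -4.86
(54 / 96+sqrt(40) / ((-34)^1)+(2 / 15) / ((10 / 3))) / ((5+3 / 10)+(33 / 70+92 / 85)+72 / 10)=28679 / 668960 - 35 * sqrt(10) / 8362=0.03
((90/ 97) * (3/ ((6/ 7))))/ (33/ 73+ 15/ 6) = 45990/ 41807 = 1.10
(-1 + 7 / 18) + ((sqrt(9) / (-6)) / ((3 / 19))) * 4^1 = -239 / 18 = -13.28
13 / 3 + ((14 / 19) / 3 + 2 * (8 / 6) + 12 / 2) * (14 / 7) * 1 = 421 / 19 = 22.16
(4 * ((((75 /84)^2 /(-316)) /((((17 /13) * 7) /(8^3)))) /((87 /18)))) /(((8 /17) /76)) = -14820000 /785813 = -18.86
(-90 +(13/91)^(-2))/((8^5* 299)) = -41/9797632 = -0.00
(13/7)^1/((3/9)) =39/7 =5.57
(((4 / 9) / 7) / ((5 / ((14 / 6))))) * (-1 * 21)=-28 / 45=-0.62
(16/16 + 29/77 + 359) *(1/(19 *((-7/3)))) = -8.13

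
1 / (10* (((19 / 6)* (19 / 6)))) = 18 / 1805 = 0.01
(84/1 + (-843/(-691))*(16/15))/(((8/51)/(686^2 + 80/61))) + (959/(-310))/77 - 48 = 36783027607432837/143734910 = 255908794.93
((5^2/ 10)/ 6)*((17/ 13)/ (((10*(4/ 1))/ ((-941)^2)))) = 12061.84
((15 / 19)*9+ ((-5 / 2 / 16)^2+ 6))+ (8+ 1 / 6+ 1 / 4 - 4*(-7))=2891921 / 58368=49.55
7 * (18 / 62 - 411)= -89124 / 31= -2874.97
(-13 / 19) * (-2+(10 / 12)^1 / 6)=871 / 684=1.27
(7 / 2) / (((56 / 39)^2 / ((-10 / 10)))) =-1.70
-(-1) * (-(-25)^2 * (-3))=1875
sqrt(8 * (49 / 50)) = 2.80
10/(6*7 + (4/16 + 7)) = 40/197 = 0.20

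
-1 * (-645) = 645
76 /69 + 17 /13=2161 /897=2.41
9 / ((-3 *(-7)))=3 / 7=0.43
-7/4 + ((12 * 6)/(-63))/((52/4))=-669/364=-1.84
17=17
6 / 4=3 / 2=1.50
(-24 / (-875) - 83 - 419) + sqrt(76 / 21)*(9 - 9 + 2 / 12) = -439226 / 875 + sqrt(399) / 63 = -501.66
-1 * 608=-608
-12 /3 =-4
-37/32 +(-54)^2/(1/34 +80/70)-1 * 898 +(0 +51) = 1626213/992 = 1639.33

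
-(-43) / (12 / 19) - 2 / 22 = 8975 / 132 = 67.99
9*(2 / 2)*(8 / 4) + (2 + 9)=29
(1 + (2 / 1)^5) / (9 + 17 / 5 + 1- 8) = 55 / 9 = 6.11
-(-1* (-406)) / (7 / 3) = -174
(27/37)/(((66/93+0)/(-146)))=-61101/407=-150.13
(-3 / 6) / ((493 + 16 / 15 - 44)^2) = -225 / 91152002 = -0.00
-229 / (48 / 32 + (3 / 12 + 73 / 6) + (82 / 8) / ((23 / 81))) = -15801 / 3451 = -4.58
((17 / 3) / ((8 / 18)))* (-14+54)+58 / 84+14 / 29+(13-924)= -486989 / 1218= -399.83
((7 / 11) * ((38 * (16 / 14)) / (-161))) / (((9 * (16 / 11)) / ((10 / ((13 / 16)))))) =-3040 / 18837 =-0.16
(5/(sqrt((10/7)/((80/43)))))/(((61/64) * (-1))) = -640 * sqrt(602)/2623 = -5.99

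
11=11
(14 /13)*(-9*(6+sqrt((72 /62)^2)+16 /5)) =-100.42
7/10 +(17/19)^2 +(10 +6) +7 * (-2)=3.50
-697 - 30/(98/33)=-34648/49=-707.10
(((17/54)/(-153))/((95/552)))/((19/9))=-92/16245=-0.01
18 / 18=1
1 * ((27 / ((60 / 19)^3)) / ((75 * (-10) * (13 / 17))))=-116603 / 78000000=-0.00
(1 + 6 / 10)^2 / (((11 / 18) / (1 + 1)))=2304 / 275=8.38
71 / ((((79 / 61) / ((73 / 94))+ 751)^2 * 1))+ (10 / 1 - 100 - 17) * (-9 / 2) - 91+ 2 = 8818235124355863 / 22466833907282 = 392.50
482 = 482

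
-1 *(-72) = 72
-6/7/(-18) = 1/21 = 0.05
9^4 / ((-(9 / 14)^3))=-24696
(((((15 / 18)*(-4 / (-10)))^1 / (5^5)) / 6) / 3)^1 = 1 / 168750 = 0.00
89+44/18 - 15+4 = 724/9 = 80.44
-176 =-176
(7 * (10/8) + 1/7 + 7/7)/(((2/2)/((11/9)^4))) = 4055557/183708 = 22.08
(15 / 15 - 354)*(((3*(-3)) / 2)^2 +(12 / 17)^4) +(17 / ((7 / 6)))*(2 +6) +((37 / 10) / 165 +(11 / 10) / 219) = -334230472989337 / 46947154100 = -7119.29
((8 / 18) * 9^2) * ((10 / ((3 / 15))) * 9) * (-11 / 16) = -22275 / 2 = -11137.50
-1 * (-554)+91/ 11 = 6185/ 11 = 562.27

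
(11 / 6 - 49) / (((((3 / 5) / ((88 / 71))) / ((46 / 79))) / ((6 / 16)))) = -357995 / 16827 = -21.28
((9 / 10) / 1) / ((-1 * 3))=-3 / 10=-0.30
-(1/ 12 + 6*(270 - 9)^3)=-1280129833/ 12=-106677486.08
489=489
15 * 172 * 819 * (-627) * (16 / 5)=-4239563328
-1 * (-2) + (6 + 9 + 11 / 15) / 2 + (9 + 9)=418 / 15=27.87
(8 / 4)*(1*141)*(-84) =-23688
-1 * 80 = -80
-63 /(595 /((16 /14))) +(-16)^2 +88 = 204608 /595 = 343.88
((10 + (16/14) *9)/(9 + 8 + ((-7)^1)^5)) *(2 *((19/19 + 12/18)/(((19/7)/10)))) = -1420/95703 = -0.01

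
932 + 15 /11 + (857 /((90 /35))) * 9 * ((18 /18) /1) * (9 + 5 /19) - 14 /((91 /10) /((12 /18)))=234073735 /8151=28717.18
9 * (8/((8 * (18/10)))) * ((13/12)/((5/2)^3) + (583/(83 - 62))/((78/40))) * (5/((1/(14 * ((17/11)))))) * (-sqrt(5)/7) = -49796332 * sqrt(5)/45045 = -2471.93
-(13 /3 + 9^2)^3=-16777216 /27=-621378.37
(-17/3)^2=289/9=32.11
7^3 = 343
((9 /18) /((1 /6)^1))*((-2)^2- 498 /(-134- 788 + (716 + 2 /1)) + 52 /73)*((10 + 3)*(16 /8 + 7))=6232005 /2482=2510.88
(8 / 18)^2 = 0.20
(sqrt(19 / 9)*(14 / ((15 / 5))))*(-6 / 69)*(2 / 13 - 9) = 140*sqrt(19) / 117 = 5.22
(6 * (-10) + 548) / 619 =488 / 619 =0.79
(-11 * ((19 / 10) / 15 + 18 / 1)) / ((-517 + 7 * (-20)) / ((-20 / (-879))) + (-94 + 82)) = 59818 / 8666145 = 0.01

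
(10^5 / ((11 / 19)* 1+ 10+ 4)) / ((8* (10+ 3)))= 237500 / 3601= 65.95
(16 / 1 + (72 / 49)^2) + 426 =1066426 / 2401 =444.16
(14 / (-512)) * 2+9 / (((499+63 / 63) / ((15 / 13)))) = -1411 / 41600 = -0.03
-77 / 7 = -11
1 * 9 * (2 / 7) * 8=144 / 7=20.57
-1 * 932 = -932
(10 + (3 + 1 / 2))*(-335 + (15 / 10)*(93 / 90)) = -180063 / 40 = -4501.58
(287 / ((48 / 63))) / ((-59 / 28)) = -42189 / 236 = -178.77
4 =4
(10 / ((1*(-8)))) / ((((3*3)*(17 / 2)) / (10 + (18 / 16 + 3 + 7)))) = -845 / 2448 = -0.35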